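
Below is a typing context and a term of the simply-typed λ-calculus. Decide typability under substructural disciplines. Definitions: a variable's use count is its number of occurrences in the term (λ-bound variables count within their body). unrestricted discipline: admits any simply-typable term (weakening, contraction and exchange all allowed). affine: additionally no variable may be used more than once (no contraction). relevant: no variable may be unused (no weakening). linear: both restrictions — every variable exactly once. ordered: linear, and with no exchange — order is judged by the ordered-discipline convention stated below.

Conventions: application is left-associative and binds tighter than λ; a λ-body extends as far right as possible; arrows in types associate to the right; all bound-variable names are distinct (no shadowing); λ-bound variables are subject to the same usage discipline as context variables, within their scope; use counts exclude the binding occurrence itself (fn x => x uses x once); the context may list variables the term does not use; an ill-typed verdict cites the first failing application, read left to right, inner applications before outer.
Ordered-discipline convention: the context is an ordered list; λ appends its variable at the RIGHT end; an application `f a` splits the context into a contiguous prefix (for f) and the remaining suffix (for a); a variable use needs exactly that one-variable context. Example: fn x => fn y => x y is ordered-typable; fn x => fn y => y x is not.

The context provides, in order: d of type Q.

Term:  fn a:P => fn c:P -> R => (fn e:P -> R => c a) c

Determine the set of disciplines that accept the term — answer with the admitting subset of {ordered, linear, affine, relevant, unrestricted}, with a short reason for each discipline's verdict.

admitted in: unrestricted
use counts: d=0, a (bound)=1, c (bound)=2, e (bound)=0
left-to-right use order: c, a, c
typing: well-typed at P -> (P -> R) -> R
ordered ✗ (needs contraction — c ×2; d, e never used (weakening))
linear ✗ (needs contraction — c ×2; d, e never used (weakening))
affine ✗ (needs contraction — c ×2)
relevant ✗ (d, e never used (weakening))
unrestricted ✓ (typability at P -> (P -> R) -> R is all that's needed)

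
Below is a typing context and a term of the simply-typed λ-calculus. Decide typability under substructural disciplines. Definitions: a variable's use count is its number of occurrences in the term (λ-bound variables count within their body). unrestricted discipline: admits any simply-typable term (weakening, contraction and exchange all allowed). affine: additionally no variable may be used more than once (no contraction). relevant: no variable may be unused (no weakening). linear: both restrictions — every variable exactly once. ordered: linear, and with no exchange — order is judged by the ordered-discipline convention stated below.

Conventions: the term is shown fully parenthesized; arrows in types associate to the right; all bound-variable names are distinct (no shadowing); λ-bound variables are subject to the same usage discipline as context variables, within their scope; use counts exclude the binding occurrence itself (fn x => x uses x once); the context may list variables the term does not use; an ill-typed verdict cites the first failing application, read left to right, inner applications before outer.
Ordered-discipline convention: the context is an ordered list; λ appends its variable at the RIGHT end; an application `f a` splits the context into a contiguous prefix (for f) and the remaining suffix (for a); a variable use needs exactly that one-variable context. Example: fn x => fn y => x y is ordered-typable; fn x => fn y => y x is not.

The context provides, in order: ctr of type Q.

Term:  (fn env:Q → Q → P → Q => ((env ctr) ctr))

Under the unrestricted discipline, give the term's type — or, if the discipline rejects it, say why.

term : (Q → Q → P → Q) → P → Q
use counts: ctr: 2; env (bound): 1
uses in reading order: env, ctr, ctr
typing: the term checks, with type (Q → Q → P → Q) → P → Q
per-discipline verdicts: ordered ✗, linear ✗, affine ✗, relevant ✓, unrestricted ✓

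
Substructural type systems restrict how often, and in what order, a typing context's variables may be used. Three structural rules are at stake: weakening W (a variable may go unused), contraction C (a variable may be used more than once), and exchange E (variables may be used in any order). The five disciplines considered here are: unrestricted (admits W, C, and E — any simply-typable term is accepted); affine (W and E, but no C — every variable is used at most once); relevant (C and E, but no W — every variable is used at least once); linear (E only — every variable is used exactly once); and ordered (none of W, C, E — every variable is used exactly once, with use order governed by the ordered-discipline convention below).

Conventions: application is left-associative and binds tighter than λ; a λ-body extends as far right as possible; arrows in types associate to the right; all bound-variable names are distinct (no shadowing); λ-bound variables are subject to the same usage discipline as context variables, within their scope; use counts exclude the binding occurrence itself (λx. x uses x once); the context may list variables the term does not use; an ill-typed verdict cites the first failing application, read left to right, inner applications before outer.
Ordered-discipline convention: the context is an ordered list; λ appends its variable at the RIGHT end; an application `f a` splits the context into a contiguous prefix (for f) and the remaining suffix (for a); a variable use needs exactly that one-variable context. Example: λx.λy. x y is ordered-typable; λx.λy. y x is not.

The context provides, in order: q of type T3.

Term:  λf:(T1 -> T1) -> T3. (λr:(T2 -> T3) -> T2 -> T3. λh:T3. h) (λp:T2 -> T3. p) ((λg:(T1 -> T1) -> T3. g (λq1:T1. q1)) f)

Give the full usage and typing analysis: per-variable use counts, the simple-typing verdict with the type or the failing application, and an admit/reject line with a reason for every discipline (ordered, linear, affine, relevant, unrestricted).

use counts: q ×0, f [bound] ×1, r [bound] ×0, h [bound] ×1, p [bound] ×1, g [bound] ×1, q1 [bound] ×1
uses in reading order: h, p, g, q1, f
typing: the term checks, with type ((T1 -> T1) -> T3) -> T3
ordered ✗ (unused: q, r — weakening required)
linear ✗ (unused: q, r — weakening required)
affine ✓ (no duplicate uses among q, f, r, h, p, g, q1)
relevant ✗ (unused: q, r — weakening required)
unrestricted ✓ (simply typable at ((T1 -> T1) -> T3) -> T3; W, C, E all held)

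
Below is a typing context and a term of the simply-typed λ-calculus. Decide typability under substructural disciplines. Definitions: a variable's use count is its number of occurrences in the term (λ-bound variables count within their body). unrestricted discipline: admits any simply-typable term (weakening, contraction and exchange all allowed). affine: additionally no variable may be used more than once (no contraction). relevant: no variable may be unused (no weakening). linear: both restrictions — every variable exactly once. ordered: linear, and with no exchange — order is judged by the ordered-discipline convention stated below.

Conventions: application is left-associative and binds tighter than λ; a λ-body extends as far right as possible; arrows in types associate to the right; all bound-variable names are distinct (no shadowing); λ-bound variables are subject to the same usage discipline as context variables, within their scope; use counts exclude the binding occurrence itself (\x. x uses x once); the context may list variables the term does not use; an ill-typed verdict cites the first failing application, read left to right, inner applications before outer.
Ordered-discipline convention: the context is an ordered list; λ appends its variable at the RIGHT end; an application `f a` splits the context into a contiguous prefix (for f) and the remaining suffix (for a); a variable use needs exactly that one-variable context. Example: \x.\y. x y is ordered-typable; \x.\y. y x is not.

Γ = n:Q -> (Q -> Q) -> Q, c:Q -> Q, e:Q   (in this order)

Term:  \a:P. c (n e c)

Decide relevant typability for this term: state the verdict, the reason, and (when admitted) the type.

no — unused: a — weakening required
counts: n=1; c=2; e=1; a (bound)=0
uses in reading order: c, n, e, c
typing: ✓ — P -> Q
all disciplines: ordered ✗ · linear ✗ · affine ✗ · relevant ✗ · unrestricted ✓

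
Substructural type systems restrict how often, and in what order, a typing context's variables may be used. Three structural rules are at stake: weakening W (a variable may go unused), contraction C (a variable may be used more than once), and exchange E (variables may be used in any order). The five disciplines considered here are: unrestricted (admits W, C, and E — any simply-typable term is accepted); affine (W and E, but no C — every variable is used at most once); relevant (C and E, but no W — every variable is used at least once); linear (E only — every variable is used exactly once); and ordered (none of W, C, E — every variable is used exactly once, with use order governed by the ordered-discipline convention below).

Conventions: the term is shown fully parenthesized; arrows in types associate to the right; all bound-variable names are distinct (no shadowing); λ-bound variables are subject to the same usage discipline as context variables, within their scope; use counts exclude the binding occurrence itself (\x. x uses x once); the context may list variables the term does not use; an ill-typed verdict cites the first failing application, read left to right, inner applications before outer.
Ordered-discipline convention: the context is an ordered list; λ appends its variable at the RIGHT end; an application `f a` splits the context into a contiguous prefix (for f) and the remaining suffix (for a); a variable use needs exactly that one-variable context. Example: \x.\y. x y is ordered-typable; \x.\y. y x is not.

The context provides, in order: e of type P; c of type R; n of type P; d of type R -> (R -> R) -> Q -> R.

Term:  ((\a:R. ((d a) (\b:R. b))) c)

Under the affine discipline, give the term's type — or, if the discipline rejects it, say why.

term : Q -> R
use counts: e: 0×; c: 1×; n: 0×; d: 1×; a [bound]: 1×; b [bound]: 1×
uses in reading order: d, a, b, c
typing: ✓ — Q -> R
summary: ordered ✗; linear ✗; affine ✓; relevant ✗; unrestricted ✓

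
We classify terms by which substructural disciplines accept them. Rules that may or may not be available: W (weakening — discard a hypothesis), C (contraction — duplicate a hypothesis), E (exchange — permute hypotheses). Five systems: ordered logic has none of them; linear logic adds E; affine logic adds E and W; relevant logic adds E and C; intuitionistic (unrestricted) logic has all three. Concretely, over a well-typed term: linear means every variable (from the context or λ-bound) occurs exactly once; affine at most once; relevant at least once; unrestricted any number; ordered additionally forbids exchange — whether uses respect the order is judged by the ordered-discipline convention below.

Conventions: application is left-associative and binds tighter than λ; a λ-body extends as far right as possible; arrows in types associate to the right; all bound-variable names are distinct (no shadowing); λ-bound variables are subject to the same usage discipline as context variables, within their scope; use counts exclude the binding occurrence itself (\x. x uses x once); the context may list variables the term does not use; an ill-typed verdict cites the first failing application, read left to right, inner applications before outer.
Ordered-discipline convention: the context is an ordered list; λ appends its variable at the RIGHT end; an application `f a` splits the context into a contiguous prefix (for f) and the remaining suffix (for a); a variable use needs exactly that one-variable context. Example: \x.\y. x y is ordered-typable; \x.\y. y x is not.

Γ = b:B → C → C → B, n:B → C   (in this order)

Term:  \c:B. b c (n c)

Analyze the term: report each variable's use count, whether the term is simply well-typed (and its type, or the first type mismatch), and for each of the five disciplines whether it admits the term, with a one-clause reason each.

variable uses: b: 1, n: 1, c (λ-bound): 2
order of uses: b, c, n, c
typing: well-typed — term : B → C → B
ordered ✗ (repeated use of c ×2)
linear ✗ (repeated use of c ×2)
affine ✗ (repeated use of c ×2)
relevant ✓ (at least one use each (b, n, c))
unrestricted ✓ (simply typable at B → C → B; W, C, E all held)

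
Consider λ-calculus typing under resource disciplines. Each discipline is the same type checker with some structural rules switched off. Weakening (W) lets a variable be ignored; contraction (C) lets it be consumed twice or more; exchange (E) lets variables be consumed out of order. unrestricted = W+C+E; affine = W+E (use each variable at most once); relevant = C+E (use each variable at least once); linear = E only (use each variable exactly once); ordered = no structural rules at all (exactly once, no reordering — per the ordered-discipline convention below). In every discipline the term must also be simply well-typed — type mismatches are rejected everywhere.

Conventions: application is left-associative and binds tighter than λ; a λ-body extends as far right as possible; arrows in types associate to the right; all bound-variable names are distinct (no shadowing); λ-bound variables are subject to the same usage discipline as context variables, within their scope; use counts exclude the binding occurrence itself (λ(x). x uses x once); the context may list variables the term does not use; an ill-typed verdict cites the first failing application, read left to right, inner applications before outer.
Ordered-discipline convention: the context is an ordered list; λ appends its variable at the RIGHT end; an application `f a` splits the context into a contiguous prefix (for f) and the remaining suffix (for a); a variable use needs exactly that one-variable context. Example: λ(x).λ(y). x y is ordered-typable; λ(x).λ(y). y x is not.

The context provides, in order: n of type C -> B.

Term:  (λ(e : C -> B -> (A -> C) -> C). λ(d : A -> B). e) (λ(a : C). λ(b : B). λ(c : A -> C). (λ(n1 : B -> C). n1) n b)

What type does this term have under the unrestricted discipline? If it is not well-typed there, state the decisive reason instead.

not well-typed under unrestricted — fails simple typing
usage: n: 1; e [bound]: 1; d [bound]: 0; a [bound]: 0; b [bound]: 1; c [bound]: 0; n1 [bound]: 1
left-to-right use order: e, n1, n, b
typing: ill-typed: an application expects B -> C but receives C -> B
per-discipline verdicts: ordered ✗; linear ✗; affine ✗; relevant ✗; unrestricted ✗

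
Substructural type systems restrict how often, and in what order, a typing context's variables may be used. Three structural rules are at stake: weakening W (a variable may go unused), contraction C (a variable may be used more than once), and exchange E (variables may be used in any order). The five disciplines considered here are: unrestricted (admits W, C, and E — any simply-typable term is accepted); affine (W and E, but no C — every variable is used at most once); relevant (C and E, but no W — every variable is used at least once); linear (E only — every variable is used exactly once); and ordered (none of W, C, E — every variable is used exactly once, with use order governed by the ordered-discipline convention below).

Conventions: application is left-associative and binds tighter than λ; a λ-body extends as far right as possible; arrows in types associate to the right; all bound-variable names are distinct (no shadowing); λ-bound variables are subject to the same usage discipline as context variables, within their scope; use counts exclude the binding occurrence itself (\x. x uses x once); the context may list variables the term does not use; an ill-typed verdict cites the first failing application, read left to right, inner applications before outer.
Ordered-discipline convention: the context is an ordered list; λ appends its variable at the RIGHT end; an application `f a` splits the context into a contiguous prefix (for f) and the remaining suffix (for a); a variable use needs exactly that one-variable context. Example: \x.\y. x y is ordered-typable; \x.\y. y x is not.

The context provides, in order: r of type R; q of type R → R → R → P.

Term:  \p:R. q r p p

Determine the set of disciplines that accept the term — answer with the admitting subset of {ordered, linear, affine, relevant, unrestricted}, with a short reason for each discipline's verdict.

accepted by: relevant, unrestricted
use counts: r: 1×; q: 1×; p [bound]: 2×
use order (left to right): q, r, p, p
typing: ✓ — R → P
ordered: ✗ — needs contraction — p ×2
linear: ✗ — needs contraction — p ×2
affine: ✗ — needs contraction — p ×2
relevant: ✓ — at least one use each (r, q, p)
unrestricted: ✓ — type-checks (R → P) and nothing is barred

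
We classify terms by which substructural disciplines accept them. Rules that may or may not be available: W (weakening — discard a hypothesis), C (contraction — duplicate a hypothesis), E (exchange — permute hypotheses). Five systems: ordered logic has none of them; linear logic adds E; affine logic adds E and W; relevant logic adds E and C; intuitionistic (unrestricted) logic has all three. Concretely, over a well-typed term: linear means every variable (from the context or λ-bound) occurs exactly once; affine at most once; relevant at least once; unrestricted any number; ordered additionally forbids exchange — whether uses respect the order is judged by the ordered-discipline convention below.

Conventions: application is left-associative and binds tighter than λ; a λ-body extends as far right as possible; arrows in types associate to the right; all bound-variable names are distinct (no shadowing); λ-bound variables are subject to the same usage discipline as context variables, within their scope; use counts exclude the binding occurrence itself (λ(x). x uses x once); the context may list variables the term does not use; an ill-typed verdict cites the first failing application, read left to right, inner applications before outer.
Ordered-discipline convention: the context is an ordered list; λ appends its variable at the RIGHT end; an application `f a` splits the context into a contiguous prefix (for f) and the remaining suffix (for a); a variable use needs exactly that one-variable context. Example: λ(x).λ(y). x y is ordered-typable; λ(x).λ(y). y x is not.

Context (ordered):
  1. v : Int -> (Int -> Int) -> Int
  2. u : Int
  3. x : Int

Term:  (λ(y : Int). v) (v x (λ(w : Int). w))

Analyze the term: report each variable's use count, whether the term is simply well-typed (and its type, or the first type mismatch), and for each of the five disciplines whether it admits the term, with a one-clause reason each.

usage: v: 2×; u: 0×; x: 1×; y (λ-bound): 0×; w (λ-bound): 1×
order of uses: v, v, x, w
typing: well-typed — term : Int -> (Int -> Int) -> Int
ordered: ✗ — repeated use of v ×2; u, y never used (weakening)
linear: ✗ — repeated use of v ×2; u, y never used (weakening)
affine: ✗ — repeated use of v ×2
relevant: ✗ — u, y never used (weakening)
unrestricted: ✓ — simply typable at Int -> (Int -> Int) -> Int; W, C, E all held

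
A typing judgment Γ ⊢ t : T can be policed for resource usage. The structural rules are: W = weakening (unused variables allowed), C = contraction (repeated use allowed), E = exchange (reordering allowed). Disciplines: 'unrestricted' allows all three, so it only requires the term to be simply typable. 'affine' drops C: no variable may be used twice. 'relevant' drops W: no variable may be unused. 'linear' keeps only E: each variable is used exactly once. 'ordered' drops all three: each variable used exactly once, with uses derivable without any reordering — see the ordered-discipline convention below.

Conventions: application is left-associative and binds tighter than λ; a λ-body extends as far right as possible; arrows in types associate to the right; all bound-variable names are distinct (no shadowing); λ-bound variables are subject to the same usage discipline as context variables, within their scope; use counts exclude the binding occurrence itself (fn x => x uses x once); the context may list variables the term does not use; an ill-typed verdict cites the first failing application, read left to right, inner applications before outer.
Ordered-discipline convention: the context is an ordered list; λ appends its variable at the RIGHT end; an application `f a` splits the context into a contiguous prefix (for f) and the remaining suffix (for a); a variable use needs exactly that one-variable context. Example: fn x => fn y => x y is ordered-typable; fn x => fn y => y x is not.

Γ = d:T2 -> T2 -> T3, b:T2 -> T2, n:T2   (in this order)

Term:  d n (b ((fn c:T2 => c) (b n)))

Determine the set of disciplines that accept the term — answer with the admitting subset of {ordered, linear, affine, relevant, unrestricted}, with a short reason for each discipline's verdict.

admitted by: relevant, unrestricted
use counts: d: 1; b: 2; n: 2; c (bound): 1
order of uses: d, n, b, c, b, n
typing: well-typed at T3
ordered: ✗, uses contraction: b ×2, n ×2
linear: ✗, uses contraction: b ×2, n ×2
affine: ✗, uses contraction: b ×2, n ×2
relevant: ✓, none of d, b, n, c goes unused
unrestricted: ✓, type-checks (T3) and nothing is barred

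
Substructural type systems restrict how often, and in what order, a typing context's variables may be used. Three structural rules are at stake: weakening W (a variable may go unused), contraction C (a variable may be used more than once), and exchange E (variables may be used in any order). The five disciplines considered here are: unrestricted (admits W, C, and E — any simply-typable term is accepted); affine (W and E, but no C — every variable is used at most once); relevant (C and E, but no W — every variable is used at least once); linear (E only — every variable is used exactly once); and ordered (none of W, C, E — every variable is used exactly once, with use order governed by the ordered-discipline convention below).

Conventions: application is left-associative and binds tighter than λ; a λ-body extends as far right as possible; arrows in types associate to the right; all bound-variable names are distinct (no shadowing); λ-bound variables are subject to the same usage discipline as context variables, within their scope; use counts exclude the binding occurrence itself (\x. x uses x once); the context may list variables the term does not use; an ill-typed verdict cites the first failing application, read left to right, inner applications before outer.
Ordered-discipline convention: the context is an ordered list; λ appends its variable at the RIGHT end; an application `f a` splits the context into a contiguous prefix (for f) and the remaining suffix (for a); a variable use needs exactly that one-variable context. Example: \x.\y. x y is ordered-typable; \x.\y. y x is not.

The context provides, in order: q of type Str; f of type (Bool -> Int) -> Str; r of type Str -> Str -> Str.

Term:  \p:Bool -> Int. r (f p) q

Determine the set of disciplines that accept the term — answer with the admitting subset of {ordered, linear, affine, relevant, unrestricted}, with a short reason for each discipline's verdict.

accepted by: linear, affine, relevant, unrestricted
counts: q: 1×; f: 1×; r: 1×; p (bound): 1×
left-to-right use order: r, f, p, q
typing: well-typed — term : (Bool -> Int) -> Str
ordered: ✗, needs exchange: uses follow r, f, p, q
linear: ✓, q, f, r, p: one use apiece
affine: ✓, none of q, f, r, p used more than once
relevant: ✓, every one of q, f, r, p appears
unrestricted: ✓, well-typed at (Bool -> Int) -> Str; no restrictions here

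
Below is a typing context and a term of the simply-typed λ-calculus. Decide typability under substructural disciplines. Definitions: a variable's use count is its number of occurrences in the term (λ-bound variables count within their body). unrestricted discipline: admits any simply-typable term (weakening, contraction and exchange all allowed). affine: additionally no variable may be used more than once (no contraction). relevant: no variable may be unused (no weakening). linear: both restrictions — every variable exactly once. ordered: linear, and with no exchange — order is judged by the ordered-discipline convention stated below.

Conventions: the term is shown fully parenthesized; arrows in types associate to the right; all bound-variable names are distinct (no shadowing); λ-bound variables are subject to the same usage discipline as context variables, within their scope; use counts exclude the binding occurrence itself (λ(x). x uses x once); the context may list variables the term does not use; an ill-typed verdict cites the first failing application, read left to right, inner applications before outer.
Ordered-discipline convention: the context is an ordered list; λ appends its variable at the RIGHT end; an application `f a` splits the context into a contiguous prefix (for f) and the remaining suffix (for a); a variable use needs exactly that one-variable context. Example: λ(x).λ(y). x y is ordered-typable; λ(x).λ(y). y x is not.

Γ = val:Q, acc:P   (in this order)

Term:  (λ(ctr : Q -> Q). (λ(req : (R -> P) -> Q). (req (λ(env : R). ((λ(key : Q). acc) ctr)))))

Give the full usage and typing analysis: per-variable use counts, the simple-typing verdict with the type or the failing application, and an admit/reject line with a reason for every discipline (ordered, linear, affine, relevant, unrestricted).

usage: val: 0×; acc: 1×; ctr [bound]: 1×; req [bound]: 1×; env [bound]: 0×; key [bound]: 0×
order of uses: req, acc, ctr
typing: ill-typed: argument of type Q -> Q where Q is required
ordered ✗ (fails simple typing)
linear ✗ (a type mismatch blocks all five)
affine ✗ (the type mismatch rejects it)
relevant ✗ (not simply typable)
unrestricted ✗ (fails simple typing)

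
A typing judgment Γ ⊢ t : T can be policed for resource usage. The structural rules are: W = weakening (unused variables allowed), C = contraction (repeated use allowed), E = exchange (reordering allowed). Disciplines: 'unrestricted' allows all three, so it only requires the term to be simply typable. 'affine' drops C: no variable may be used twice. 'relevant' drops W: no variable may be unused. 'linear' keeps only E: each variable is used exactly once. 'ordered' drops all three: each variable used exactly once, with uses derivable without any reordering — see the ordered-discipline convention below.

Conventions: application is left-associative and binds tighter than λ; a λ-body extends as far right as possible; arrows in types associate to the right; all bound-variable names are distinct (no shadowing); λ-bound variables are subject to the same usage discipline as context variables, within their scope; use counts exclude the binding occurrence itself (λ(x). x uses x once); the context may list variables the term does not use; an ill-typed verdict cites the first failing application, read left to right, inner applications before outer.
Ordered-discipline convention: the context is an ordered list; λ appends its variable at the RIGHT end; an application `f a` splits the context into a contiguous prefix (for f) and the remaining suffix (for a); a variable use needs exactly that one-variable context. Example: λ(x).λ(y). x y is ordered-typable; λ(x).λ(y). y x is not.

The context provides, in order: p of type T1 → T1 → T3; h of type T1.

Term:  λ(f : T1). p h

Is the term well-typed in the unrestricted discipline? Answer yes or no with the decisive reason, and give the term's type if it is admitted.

yes — well-typed at T1 → T1 → T3; no restrictions here; term : T1 → T1 → T3
variable uses: p: 1×, h: 1×, f (bound): 0×
use order (left to right): p, h
typing: the term checks, with type T1 → T1 → T3
across the five disciplines: ordered ✗ | linear ✗ | affine ✓ | relevant ✗ | unrestricted ✓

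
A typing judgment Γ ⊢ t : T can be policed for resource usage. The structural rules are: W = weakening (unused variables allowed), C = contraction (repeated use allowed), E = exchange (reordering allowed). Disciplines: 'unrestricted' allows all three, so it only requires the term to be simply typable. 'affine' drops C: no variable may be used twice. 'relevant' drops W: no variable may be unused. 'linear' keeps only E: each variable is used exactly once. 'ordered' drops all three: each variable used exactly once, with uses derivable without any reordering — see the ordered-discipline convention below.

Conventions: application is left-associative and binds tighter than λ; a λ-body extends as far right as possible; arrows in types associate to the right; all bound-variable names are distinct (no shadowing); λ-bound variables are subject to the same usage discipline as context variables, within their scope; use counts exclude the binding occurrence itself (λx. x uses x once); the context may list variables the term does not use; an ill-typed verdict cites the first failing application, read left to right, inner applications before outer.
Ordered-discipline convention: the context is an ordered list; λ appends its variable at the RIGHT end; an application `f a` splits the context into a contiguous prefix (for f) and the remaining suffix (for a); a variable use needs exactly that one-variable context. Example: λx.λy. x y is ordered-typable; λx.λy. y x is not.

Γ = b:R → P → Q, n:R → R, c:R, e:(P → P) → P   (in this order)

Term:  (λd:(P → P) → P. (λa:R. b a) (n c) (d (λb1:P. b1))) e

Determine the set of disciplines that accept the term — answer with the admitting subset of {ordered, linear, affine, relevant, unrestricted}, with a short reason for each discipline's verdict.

admitted by: ordered, linear, affine, relevant, unrestricted
usage: b ×1; n ×1; c ×1; e ×1; d (λ-bound) ×1; a (λ-bound) ×1; b1 (λ-bound) ×1
uses in reading order: b, a, n, c, d, b1, e
typing: ✓ — Q
ordered: ✓, b, n, c, e, d, a, b1: once each, no exchange needed
linear: ✓, each of b, n, c, e, d, a, b1 used exactly once
affine: ✓, at most one use each (b, n, c, e, d, a, b1)
relevant: ✓, none of b, n, c, e, d, a, b1 goes unused
unrestricted: ✓, simply typable at Q; W, C, E all held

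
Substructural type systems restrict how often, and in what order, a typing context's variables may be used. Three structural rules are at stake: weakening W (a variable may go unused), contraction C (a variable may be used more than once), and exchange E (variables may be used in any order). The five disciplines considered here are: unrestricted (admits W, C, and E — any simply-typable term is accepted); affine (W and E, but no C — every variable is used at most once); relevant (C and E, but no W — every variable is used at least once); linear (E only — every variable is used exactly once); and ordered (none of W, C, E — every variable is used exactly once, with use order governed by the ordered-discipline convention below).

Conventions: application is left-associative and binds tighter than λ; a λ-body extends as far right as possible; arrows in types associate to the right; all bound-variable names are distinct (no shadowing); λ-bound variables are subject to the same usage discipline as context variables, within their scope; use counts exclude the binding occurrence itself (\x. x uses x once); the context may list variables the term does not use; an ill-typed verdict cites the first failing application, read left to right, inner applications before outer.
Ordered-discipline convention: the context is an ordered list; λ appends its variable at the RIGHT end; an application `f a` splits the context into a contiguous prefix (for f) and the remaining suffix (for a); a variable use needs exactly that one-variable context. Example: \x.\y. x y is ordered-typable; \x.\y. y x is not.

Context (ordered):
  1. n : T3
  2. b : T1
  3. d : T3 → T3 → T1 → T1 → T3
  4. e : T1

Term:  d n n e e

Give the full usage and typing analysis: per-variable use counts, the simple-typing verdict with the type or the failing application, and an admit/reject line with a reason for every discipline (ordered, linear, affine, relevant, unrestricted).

use counts: n: 2, b: 0, d: 1, e: 2
order of uses: d, n, n, e, e
typing: ✓ — T3
ordered: ✗ — n ×2, e ×2 used more than once (contraction); needs weakening: b unused
linear: ✗ — n ×2, e ×2 used more than once (contraction); needs weakening: b unused
affine: ✗ — n ×2, e ×2 used more than once (contraction)
relevant: ✗ — needs weakening: b unused
unrestricted: ✓ — well-typed at T3; no restrictions here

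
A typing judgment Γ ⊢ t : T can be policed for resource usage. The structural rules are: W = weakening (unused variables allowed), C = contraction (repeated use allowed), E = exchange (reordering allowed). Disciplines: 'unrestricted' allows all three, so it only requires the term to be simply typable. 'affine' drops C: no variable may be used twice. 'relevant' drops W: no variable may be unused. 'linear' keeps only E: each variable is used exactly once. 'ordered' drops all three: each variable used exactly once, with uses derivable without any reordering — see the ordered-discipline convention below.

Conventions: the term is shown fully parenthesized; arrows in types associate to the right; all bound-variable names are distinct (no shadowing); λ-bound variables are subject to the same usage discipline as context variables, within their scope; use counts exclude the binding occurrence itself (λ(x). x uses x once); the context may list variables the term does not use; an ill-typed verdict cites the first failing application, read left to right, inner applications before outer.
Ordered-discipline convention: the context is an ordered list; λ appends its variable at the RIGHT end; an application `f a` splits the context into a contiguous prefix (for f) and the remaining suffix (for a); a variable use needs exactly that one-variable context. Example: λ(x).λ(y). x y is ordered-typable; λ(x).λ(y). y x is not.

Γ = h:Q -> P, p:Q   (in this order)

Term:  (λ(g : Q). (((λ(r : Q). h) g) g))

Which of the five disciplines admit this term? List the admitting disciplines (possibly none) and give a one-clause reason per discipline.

accepted by: unrestricted
usage: h: 1×, p: 0×, g (λ-bound): 2×, r (λ-bound): 0×
use order (left to right): h, g, g
typing: ✓ — Q -> P
ordered: ✗ — needs contraction — g ×2; unused: p, r — weakening required
linear: ✗ — needs contraction — g ×2; unused: p, r — weakening required
affine: ✗ — needs contraction — g ×2
relevant: ✗ — unused: p, r — weakening required
unrestricted: ✓ — type-checks (Q -> P) and nothing is barred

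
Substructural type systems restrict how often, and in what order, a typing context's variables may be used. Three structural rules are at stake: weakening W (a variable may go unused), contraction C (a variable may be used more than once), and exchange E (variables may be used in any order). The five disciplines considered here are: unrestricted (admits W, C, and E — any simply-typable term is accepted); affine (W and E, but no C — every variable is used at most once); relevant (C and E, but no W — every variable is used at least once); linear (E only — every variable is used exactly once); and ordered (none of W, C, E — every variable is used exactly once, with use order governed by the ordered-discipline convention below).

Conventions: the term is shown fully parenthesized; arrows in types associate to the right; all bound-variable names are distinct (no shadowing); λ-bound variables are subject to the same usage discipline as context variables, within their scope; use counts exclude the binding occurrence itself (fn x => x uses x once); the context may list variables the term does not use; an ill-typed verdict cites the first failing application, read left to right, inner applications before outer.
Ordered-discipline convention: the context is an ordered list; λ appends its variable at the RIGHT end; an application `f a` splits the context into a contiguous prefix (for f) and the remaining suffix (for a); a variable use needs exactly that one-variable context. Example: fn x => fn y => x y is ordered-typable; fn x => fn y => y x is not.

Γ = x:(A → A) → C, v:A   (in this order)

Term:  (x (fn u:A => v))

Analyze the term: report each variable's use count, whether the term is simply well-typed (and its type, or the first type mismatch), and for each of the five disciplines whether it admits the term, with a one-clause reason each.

counts: x: 1; v: 1; u [bound]: 0
uses in reading order: x, v
typing: the term checks, with type C
ordered: ✗ — needs weakening: u unused
linear: ✗ — needs weakening: u unused
affine: ✓ — none of x, v, u used more than once
relevant: ✗ — needs weakening: u unused
unrestricted: ✓ — typability at C is all that's needed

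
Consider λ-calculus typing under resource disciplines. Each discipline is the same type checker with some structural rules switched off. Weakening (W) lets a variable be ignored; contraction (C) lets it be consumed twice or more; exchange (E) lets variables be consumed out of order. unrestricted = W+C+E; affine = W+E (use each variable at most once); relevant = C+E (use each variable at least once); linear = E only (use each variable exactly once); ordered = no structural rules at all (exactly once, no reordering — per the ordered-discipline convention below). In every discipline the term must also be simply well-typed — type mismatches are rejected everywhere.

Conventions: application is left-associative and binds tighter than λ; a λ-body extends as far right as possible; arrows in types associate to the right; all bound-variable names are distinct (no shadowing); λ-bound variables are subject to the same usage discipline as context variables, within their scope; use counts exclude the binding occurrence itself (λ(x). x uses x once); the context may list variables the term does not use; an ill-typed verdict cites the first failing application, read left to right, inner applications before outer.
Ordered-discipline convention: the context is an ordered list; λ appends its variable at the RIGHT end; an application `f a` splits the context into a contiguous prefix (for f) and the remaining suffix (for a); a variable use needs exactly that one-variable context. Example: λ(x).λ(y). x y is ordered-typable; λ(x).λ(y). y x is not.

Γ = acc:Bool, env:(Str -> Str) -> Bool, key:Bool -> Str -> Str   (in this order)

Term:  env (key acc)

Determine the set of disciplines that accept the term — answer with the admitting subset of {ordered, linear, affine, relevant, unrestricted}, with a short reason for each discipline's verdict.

admitted in: linear, affine, relevant, unrestricted
counts: acc=1; env=1; key=1
order of uses: env, key, acc
typing: well-typed — term : Bool
ordered ✗ (needs exchange: uses follow env, key, acc)
linear ✓ (acc, env, key: one use apiece)
affine ✓ (acc, env, key: no repeats, contraction unneeded)
relevant ✓ (acc, env, key: all used, weakening unneeded)
unrestricted ✓ (typability at Bool is all that's needed)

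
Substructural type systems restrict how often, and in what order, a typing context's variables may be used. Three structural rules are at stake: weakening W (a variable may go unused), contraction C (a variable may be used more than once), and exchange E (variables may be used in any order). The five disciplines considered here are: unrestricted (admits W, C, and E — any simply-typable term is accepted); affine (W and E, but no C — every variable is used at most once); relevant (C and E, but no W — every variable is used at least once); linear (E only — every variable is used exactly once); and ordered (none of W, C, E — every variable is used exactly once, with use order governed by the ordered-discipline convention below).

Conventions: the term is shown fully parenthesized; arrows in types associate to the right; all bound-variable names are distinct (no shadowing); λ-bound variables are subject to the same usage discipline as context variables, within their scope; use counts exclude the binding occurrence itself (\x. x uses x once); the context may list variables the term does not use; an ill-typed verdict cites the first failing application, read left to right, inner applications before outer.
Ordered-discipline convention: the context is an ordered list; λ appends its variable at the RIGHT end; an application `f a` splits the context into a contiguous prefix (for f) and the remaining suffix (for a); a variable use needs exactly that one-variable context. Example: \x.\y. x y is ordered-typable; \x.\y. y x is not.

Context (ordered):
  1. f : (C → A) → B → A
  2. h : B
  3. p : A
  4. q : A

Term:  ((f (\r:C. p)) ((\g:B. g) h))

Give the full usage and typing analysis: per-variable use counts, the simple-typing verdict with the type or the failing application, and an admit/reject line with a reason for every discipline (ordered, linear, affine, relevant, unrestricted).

variable uses: f: 1×, h: 1×, p: 1×, q: 0×, r [bound]: 0×, g [bound]: 1×
order of uses: f, p, g, h
typing: ✓ — A
ordered ✗ (needs weakening: q, r unused)
linear ✗ (needs weakening: q, r unused)
affine ✓ (no duplicate uses among f, h, p, q, r, g)
relevant ✗ (needs weakening: q, r unused)
unrestricted ✓ (simply typable at A; W, C, E all held)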